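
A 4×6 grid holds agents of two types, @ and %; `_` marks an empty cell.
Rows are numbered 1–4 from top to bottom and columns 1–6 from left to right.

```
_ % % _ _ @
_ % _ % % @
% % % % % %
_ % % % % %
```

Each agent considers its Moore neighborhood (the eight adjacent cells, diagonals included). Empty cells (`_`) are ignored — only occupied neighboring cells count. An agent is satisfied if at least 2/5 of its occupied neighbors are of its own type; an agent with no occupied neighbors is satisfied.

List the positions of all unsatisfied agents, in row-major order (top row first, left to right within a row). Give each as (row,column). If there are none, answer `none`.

(2,6)

Row 1: (1,2)% 2/2 ✓ · (1,3)% 3/3 ✓ · (1,6)@ 1/2 ✓
Row 2: (2,2)% 5/5 ✓ · (2,4)% 5/5 ✓ · (2,5)% 4/6 ✓ · (2,6)@ 1/4 ✗
Row 3: (3,1)% 3/3 ✓ · (3,2)% 5/5 ✓ · (3,3)% 7/7 ✓ · (3,4)% 7/7 ✓ · (3,5)% 7/8 ✓ · (3,6)% 4/5 ✓
Row 4: (4,2)% 4/4 ✓ · (4,3)% 5/5 ✓ · (4,4)% 5/5 ✓ · (4,5)% 5/5 ✓ · (4,6)% 3/3 ✓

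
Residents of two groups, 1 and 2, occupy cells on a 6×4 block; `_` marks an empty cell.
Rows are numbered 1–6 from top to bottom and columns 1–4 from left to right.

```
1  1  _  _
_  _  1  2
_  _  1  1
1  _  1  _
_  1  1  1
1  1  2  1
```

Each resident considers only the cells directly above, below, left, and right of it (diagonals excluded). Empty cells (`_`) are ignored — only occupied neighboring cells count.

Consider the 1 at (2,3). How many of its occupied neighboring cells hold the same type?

1

Occupied neighbors of (2,3): (3,3)=1, (2,4)=2.
Same type (1): 1 of 2.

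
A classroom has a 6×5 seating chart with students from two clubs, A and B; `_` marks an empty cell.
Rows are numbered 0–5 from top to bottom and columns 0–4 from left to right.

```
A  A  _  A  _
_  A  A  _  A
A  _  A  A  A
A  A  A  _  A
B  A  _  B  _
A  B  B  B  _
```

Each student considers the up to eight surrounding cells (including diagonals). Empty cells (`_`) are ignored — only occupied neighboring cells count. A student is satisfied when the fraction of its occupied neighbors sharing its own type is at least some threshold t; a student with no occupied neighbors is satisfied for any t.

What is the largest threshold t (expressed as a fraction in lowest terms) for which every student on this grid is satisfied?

1/5

(0,0)A 2/2
(0,1)A 3/3
(0,3)A 2/2
(1,1)A 5/5
(1,2)A 5/5
(1,4)A 3/3
(2,0)A 3/3
(2,2)A 5/5
(2,3)A 6/6
(2,4)A 3/3
(3,0)A 3/4
(3,1)A 5/6
(3,2)A 4/5
(3,4)A 2/3
(4,0)B 1/5
(4,1)A 4/7
(4,3)B 2/4
(5,0)A 1/3
(5,1)B 2/4
(5,2)B 3/4
(5,3)B 2/2
The smallest same-type fraction is 1/5 at (4,0), which reduces to 1/5. Any threshold above that leaves this student unsatisfied.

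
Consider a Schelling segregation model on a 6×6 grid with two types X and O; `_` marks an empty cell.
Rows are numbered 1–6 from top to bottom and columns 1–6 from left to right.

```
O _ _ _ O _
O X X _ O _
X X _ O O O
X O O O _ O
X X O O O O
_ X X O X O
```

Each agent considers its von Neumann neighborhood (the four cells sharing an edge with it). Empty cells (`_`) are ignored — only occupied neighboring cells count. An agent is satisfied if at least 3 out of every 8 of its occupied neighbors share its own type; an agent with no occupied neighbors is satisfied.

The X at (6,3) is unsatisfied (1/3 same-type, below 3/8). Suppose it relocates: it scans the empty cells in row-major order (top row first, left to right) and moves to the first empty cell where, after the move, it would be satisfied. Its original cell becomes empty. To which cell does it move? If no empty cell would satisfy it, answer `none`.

(1,2)

Vacating (6,3). Empty cells in order:
  (1,2): 1/2 same-type → satisfied — stop here.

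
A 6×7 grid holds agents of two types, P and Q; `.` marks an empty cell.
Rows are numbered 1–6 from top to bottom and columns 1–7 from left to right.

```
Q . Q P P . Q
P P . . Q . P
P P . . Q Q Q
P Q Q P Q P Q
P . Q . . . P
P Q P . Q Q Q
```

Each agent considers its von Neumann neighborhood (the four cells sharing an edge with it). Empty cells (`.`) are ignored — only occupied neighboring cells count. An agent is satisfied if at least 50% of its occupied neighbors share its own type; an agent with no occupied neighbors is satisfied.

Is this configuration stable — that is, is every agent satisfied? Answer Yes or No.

Row 1: (1,1)Q 0/1 ✗ · (1,3)Q 0/1 ✗ · (1,4)P 1/2 ✓ · (1,5)P 1/2 ✓ · (1,7)Q 0/1 ✗
Row 2: (2,1)P 2/3 ✓ · (2,2)P 2/2 ✓ · (2,5)Q 1/2 ✓ · (2,7)P 0/2 ✗
Row 3: (3,1)P 3/3 ✓ · (3,2)P 2/3 ✓ · (3,5)Q 3/3 ✓ · (3,6)Q 2/3 ✓ · (3,7)Q 2/3 ✓
Row 4: (4,1)P 2/3 ✓ · (4,2)Q 1/3 ✗ · (4,3)Q 2/3 ✓ · (4,4)P 0/2 ✗ · (4,5)Q 1/3 ✗ · (4,6)P 0/3 ✗ · (4,7)Q 1/3 ✗
Row 5: (5,1)P 2/2 ✓ · (5,3)Q 1/2 ✓ · (5,7)P 0/2 ✗
Row 6: (6,1)P 1/2 ✓ · (6,2)Q 0/2 ✗ · (6,3)P 0/2 ✗ · (6,5)Q 1/1 ✓ · (6,6)Q 2/2 ✓ · (6,7)Q 1/2 ✓
For instance (1,1) has only 0/1 same-type neighbors, below 1/2.

No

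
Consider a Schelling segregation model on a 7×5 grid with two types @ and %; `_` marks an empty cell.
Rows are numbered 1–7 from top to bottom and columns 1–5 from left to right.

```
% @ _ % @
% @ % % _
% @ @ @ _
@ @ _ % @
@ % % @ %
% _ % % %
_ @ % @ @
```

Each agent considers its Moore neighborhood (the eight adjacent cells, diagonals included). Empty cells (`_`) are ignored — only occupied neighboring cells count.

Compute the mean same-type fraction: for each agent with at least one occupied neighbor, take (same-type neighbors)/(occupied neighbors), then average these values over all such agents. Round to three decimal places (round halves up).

Row 1: (1,1)% 1/3 · (1,2)@ 1/4 · (1,4)% 2/3 · (1,5)@ 0/2
Row 2: (2,1)% 2/5 · (2,2)@ 3/7 · (2,3)% 2/7 · (2,4)% 2/5
Row 3: (3,1)% 1/5 · (3,2)@ 4/7 · (3,3)@ 4/7 · (3,4)@ 2/5
Row 4: (4,1)@ 3/5 · (4,2)@ 4/7 · (4,4)% 2/6 · (4,5)@ 2/4
Row 5: (5,1)@ 2/4 · (5,2)% 3/6 · (5,3)% 4/6 · (5,4)@ 1/7 · (5,5)% 3/5
Row 6: (6,1)% 1/3 · (6,3)% 4/7 · (6,4)% 5/8 · (6,5)% 2/5
Row 7: (7,2)@ 0/3 · (7,3)% 2/4 · (7,4)@ 1/5 · (7,5)@ 1/3
Sum over 29 agents: 1/3 + 1/4 + 2/3 + 0/2 + 2/5 + 3/7 + 2/7 + 2/5 + 1/5 + 4/7 + 4/7 + 2/5 + 3/5 + 4/7 + 2/6 + 2/4 + 2/4 + 3/6 + 4/6 + 1/7 + 3/5 + 1/3 + 4/7 + 5/8 + 2/5 + 0/3 + 2/4 + 1/5 + 1/3 = 9983/840; mean = 9983/840 ÷ 29 = 9983/24360 = 0.409811… → 0.410.

0.410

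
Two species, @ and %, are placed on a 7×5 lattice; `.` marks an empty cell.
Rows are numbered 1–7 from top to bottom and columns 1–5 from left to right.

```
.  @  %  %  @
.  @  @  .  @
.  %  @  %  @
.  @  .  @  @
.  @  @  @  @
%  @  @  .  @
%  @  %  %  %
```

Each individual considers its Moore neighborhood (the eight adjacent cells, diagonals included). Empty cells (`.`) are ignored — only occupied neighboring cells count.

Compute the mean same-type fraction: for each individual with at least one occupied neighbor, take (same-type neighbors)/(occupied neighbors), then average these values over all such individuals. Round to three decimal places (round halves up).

0.550

Row 1: (1,2)@ 2/3 · (1,3)% 1/4 · (1,4)% 1/4 · (1,5)@ 1/2
Row 2: (2,2)@ 3/5 · (2,3)@ 3/7 · (2,5)@ 2/4
Row 3: (3,2)% 0/4 · (3,3)@ 4/6 · (3,4)% 0/6 · (3,5)@ 3/4
Row 4: (4,2)@ 3/4 · (4,4)@ 6/7 · (4,5)@ 4/5
Row 5: (5,2)@ 4/5 · (5,3)@ 6/6 · (5,4)@ 6/6 · (5,5)@ 4/4
Row 6: (6,1)% 1/4 · (6,2)@ 4/7 · (6,3)@ 5/7 · (6,5)@ 2/4
Row 7: (7,1)% 1/3 · (7,2)@ 2/5 · (7,3)% 1/4 · (7,4)% 2/4 · (7,5)% 1/2
Sum over 27 individuals: 2/3 + 1/4 + 1/4 + 1/2 + 3/5 + 3/7 + 2/4 + 0/4 + 4/6 + 0/6 + 3/4 + 3/4 + 6/7 + 4/5 + 4/5 + 6/6 + 6/6 + 4/4 + 1/4 + 4/7 + 5/7 + 2/4 + 1/3 + 2/5 + 1/4 + 2/4 + 1/2 = 1558/105; mean = 1558/105 ÷ 27 = 1558/2835 = 0.549559… → 0.550.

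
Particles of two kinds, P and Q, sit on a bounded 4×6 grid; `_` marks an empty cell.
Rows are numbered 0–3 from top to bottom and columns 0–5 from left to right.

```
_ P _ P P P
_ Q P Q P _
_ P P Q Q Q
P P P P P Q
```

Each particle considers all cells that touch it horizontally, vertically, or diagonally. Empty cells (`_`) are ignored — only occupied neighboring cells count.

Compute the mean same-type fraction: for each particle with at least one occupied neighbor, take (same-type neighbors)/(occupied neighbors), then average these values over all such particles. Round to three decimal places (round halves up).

(0,1)P 1/2
(0,3)P 3/4
(0,4)P 3/4
(0,5)P 2/2
(1,1)Q 0/4
(1,2)P 4/7
(1,3)Q 2/7
(1,4)P 3/7
(2,1)P 5/6
(2,2)P 5/8
(2,3)Q 2/8
(2,4)Q 4/7
(2,5)Q 2/4
(3,0)P 2/2
(3,1)P 4/4
(3,2)P 4/5
(3,3)P 3/5
(3,4)P 1/5
(3,5)Q 2/3
Sum over 19 particles: 1/2 + 3/4 + 3/4 + 2/2 + 0/4 + 4/7 + 2/7 + 3/7 + 5/6 + 5/8 + 2/8 + 4/7 + 2/4 + 2/2 + 4/4 + 4/5 + 3/5 + 1/5 + 2/3 = 3173/280; mean = 3173/280 ÷ 19 = 167/280 = 0.596428… → 0.596.

0.596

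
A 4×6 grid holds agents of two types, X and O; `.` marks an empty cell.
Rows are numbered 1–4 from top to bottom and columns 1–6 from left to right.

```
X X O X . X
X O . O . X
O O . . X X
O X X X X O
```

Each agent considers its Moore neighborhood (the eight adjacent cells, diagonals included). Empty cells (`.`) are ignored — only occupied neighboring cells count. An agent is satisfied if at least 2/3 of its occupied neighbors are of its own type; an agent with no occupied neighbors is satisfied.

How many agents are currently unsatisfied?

(1,1)X 2/3 ✓
(1,2)X 2/4 ✗
(1,3)O 2/4 ✗
(1,4)X 0/2 ✗
(1,6)X 1/1 ✓
(2,1)X 2/5 ✗
(2,2)O 3/6 ✗
(2,4)O 1/3 ✗
(2,6)X 3/3 ✓
(3,1)O 3/5 ✗
(3,2)O 3/6 ✗
(3,5)X 4/6 ✓
(3,6)X 3/4 ✓
(4,1)O 2/3 ✓
(4,2)X 1/4 ✗
(4,3)X 2/3 ✓
(4,4)X 3/3 ✓
(4,5)X 3/4 ✓
(4,6)O 0/3 ✗
Unsatisfied: (1,2), (1,3), (1,4), (2,1), (2,2), (2,4), (3,1), (3,2), (4,2), (4,6) — 10 in total.

10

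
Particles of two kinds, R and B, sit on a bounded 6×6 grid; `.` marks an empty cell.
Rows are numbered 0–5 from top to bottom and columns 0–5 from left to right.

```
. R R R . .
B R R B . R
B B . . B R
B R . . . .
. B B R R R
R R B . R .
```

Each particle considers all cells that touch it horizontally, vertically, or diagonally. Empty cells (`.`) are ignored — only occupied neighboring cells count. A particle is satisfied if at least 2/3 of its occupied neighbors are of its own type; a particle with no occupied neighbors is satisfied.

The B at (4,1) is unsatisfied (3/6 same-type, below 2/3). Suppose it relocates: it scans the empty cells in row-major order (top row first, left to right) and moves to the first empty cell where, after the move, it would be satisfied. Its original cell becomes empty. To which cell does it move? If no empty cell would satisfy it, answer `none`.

Vacating (4,1). Empty cells in order:
  (0,0): 1/3 same-type → still unsatisfied.
  (0,4): 1/3 same-type → still unsatisfied.
  (0,5): 0/1 same-type → still unsatisfied.
  (1,4): 2/5 same-type → still unsatisfied.
  (2,2): 2/5 same-type → still unsatisfied.
  (2,3): 2/3 same-type → satisfied — stop here.

(2,3)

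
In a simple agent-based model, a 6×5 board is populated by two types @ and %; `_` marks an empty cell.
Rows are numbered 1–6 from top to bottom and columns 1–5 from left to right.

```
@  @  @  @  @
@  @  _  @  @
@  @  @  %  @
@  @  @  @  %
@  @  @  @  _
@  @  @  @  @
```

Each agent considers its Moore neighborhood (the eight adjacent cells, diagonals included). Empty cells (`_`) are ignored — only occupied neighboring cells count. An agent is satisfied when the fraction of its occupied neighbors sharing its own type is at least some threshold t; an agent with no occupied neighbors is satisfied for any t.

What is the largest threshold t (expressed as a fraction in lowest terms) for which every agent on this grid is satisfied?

Row 1: (1,1)@ 3/3 · (1,2)@ 4/4 · (1,3)@ 4/4 · (1,4)@ 4/4 · (1,5)@ 3/3
Row 2: (2,1)@ 5/5 · (2,2)@ 7/7 · (2,4)@ 6/7 · (2,5)@ 4/5
Row 3: (3,1)@ 5/5 · (3,2)@ 7/7 · (3,3)@ 6/7 · (3,4)% 1/7 · (3,5)@ 3/5
Row 4: (4,1)@ 5/5 · (4,2)@ 8/8 · (4,3)@ 7/8 · (4,4)@ 5/7 · (4,5)% 1/4
Row 5: (5,1)@ 5/5 · (5,2)@ 8/8 · (5,3)@ 8/8 · (5,4)@ 6/7
Row 6: (6,1)@ 3/3 · (6,2)@ 5/5 · (6,3)@ 5/5 · (6,4)@ 4/4 · (6,5)@ 2/2
The smallest same-type fraction is 1/7 at (3,4), which reduces to 1/7. Any threshold above that leaves this agent unsatisfied.

1/7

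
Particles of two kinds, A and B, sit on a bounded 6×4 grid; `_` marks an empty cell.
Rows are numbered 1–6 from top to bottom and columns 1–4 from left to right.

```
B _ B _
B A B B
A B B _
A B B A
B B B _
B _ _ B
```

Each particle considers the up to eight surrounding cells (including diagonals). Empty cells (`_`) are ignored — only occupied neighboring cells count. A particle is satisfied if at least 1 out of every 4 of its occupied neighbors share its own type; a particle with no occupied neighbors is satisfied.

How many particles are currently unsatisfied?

3

Row 1: (1,1)B 1/2 satisfied · (1,3)B 2/3 satisfied
Row 2: (2,1)B 2/4 satisfied · (2,2)A 1/7 not · (2,3)B 4/5 satisfied · (2,4)B 3/3 satisfied
Row 3: (3,1)A 2/5 satisfied · (3,2)B 5/8 satisfied · (3,3)B 5/7 satisfied
Row 4: (4,1)A 1/5 not · (4,2)B 6/8 satisfied · (4,3)B 5/6 satisfied · (4,4)A 0/3 not
Row 5: (5,1)B 3/4 satisfied · (5,2)B 5/6 satisfied · (5,3)B 4/5 satisfied
Row 6: (6,1)B 2/2 satisfied · (6,4)B 1/1 satisfied
Unsatisfied: (2,2), (4,1), (4,4) — 3 in total.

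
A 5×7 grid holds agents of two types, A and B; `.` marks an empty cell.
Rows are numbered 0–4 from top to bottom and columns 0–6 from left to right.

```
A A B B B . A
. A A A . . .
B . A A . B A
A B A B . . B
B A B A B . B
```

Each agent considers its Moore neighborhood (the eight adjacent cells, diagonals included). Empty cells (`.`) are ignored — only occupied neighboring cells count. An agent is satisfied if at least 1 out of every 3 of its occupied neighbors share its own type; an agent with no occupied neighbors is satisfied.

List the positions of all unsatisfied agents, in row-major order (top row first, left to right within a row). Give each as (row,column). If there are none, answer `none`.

(0,0)A 2/2 ✓
(0,1)A 3/4 ✓
(0,2)B 1/5 ✗
(0,3)B 2/4 ✓
(0,4)B 1/2 ✓
(0,6)A 0/0 ✓
(1,1)A 4/6 ✓
(1,2)A 5/7 ✓
(1,3)A 3/6 ✓
(2,0)B 1/3 ✓
(2,2)A 5/7 ✓
(2,3)A 4/5 ✓
(2,5)B 1/2 ✓
(2,6)A 0/2 ✗
(3,0)A 1/4 ✗
(3,1)B 3/7 ✓
(3,2)A 4/7 ✓
(3,3)B 2/6 ✓
(3,6)B 2/3 ✓
(4,0)B 1/3 ✓
(4,1)A 2/5 ✓
(4,2)B 2/5 ✓
(4,3)A 1/4 ✗
(4,4)B 1/2 ✓
(4,6)B 1/1 ✓

(0,2), (2,6), (3,0), (4,3)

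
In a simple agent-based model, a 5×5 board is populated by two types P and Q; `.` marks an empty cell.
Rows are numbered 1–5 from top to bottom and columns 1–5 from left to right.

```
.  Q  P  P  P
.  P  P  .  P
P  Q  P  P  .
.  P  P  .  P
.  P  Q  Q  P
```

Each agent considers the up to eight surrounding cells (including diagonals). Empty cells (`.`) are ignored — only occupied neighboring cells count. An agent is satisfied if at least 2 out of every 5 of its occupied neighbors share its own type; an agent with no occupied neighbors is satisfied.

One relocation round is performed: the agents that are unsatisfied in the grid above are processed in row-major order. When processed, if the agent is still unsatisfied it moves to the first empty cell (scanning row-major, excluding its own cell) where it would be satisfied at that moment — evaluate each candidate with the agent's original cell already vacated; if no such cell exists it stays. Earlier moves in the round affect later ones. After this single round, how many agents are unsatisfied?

1

Initially unsatisfied (in order): (1,2), (3,2), (5,3), (5,4).
  (1,2): no empty cell satisfies it; stays.
  (3,2) → (1,1).
  (5,3) → (2,1).
  (5,4): no empty cell satisfies it; stays.
Resulting grid:
Q Q P P P
Q P P . P
P . P P .
. P P . P
. P . Q P
Unsatisfied now: (5,4).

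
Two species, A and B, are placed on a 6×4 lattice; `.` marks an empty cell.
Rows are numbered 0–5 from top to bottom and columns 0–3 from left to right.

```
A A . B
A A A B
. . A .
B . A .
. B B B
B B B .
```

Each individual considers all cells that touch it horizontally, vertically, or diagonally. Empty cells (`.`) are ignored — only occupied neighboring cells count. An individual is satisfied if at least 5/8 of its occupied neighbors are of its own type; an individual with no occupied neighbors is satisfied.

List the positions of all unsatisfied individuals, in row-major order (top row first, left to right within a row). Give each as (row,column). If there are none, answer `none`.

(0,3), (1,2), (1,3), (3,2)

(0,0)A 3/3 ✓
(0,1)A 4/4 ✓
(0,3)B 1/2 ✗
(1,0)A 3/3 ✓
(1,1)A 5/5 ✓
(1,2)A 3/5 ✗
(1,3)B 1/3 ✗
(2,2)A 3/4 ✓
(3,0)B 1/1 ✓
(3,2)A 1/4 ✗
(4,1)B 5/6 ✓
(4,2)B 4/5 ✓
(4,3)B 2/3 ✓
(5,0)B 2/2 ✓
(5,1)B 4/4 ✓
(5,2)B 4/4 ✓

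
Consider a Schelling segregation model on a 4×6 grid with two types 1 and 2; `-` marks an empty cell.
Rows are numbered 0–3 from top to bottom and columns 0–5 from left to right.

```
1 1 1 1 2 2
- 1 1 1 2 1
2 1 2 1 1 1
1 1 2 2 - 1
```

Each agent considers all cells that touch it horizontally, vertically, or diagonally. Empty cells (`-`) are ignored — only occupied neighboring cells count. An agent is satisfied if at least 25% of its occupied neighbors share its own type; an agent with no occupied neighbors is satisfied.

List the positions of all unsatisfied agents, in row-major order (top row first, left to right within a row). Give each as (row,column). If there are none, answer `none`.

(2,0)

Row 0: (0,0)1 2/2 satisfied · (0,1)1 4/4 satisfied · (0,2)1 5/5 satisfied · (0,3)1 3/5 satisfied · (0,4)2 2/5 satisfied · (0,5)2 2/3 satisfied
Row 1: (1,1)1 5/7 satisfied · (1,2)1 7/8 satisfied · (1,3)1 5/8 satisfied · (1,4)2 2/8 satisfied · (1,5)1 2/5 satisfied
Row 2: (2,0)2 0/4 not · (2,1)1 4/7 satisfied · (2,2)2 2/8 satisfied · (2,3)1 3/7 satisfied · (2,4)1 5/7 satisfied · (2,5)1 3/4 satisfied
Row 3: (3,0)1 2/3 satisfied · (3,1)1 2/5 satisfied · (3,2)2 2/5 satisfied · (3,3)2 2/4 satisfied · (3,5)1 2/2 satisfied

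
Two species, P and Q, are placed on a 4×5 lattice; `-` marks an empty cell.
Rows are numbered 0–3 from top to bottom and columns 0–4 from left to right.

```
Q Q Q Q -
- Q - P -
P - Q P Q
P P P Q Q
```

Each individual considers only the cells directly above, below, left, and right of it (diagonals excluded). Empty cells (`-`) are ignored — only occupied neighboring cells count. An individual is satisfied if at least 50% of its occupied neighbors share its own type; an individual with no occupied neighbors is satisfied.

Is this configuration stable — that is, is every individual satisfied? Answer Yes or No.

(0,0)Q 1/1 ✓
(0,1)Q 3/3 ✓
(0,2)Q 2/2 ✓
(0,3)Q 1/2 ✓
(1,1)Q 1/1 ✓
(1,3)P 1/2 ✓
(2,0)P 1/1 ✓
(2,2)Q 0/2 ✗
(2,3)P 1/4 ✗
(2,4)Q 1/2 ✓
(3,0)P 2/2 ✓
(3,1)P 2/2 ✓
(3,2)P 1/3 ✗
(3,3)Q 1/3 ✗
(3,4)Q 2/2 ✓
For instance (2,2) has only 0/2 same-type neighbors, below 1/2.

No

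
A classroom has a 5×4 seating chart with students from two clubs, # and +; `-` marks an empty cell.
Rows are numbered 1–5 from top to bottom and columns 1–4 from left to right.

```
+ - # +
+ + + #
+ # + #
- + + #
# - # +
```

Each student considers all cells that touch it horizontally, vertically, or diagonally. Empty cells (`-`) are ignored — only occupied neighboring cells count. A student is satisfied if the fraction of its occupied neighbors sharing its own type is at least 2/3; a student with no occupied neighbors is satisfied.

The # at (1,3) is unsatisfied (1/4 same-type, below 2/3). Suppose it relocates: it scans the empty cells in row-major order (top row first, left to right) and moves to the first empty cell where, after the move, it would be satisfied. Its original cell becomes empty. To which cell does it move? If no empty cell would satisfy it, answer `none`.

none

Vacating (1,3). Empty cells in order:
  (1,2): 0/4 same-type → still unsatisfied.
  (4,1): 2/4 same-type → still unsatisfied.
  (5,2): 2/4 same-type → still unsatisfied.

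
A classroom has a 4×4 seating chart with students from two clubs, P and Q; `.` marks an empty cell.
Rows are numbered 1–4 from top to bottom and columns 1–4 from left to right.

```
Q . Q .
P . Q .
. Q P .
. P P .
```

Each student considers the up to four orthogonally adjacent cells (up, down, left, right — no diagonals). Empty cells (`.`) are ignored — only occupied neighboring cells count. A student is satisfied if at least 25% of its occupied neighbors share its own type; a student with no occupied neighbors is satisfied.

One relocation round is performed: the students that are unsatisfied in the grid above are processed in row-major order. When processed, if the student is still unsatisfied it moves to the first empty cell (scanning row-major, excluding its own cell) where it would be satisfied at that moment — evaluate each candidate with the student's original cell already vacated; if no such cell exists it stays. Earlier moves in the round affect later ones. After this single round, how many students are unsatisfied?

Initially unsatisfied (in order): (1,1), (2,1), (3,2).
  (1,1) → (1,2).
  (2,1): now satisfied by earlier moves; stays.
  (3,2) → (1,1).
Resulting grid:
Q Q Q .
P . Q .
. . P .
. P P .
Unsatisfied now: (2,1).

1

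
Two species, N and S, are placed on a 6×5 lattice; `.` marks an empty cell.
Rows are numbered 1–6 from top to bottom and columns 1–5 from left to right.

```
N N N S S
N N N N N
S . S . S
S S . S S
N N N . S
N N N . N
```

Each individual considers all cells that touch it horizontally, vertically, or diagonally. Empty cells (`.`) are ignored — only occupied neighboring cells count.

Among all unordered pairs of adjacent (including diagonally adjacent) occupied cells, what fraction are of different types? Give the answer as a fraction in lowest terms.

Scan each occupied cell's neighbors to the right and below (and the two forward diagonals) so each pair is counted once.
From row 1: 6 unlike of 17 pairs (running 6/17).
From row 2: 7 unlike of 11 pairs (running 13/28).
From row 3: 0 unlike of 6 pairs (running 13/34).
From row 4: 6 unlike of 10 pairs (running 19/44).
From row 5: 1 unlike of 10 pairs (running 20/54).
From row 6: 0 unlike of 2 pairs (running 20/56).
Total adjacent occupied pairs: 56; unlike-type pairs: 20.
20/56 reduces to 5/14.

5/14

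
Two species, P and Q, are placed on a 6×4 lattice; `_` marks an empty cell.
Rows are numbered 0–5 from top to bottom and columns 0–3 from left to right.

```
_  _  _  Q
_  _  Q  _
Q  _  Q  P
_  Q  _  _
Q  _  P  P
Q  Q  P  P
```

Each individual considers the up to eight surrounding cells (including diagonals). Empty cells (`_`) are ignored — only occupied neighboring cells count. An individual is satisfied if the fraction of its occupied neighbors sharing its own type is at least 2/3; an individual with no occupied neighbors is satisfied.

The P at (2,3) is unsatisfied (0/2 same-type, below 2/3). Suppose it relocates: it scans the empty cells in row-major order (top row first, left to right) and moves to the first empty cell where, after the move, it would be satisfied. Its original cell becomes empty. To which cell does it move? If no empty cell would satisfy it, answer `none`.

(0,0)

Vacating (2,3). Empty cells in order:
  (0,0): 0/0 same-type → satisfied — stop here.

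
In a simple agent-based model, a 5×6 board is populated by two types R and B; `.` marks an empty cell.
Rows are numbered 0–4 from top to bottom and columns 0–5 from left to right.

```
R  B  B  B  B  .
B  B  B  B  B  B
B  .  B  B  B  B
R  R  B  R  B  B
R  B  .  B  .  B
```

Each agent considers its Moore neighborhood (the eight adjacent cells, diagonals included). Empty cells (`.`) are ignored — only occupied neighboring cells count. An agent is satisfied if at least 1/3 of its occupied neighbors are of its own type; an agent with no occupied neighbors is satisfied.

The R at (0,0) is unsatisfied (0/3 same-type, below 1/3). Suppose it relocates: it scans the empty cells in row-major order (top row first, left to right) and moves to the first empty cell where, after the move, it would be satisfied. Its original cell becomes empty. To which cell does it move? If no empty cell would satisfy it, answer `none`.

Vacating (0,0). Empty cells in order:
  (0,5): 0/3 same-type → still unsatisfied.
  (2,1): 2/8 same-type → still unsatisfied.
  (4,2): 2/5 same-type → satisfied — stop here.

(4,2)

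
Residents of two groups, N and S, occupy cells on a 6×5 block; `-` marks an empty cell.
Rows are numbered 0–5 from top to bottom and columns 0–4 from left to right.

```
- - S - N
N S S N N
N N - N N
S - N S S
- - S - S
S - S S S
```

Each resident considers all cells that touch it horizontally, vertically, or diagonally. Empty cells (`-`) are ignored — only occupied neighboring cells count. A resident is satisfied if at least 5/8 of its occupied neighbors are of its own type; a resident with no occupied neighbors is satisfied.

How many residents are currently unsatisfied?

(0,2)S 2/3 ok
(0,4)N 2/2 ok
(1,0)N 2/3 ok
(1,1)S 2/5 unhappy
(1,2)S 2/5 unhappy
(1,3)N 4/6 ok
(1,4)N 4/4 ok
(2,0)N 2/4 unhappy
(2,1)N 3/6 unhappy
(2,3)N 4/7 unhappy
(2,4)N 3/5 unhappy
(3,0)S 0/2 unhappy
(3,2)N 2/4 unhappy
(3,3)S 3/6 unhappy
(3,4)S 2/4 unhappy
(4,2)S 3/4 ok
(4,4)S 4/4 ok
(5,0)S 0/0 ok
(5,2)S 2/2 ok
(5,3)S 4/4 ok
(5,4)S 2/2 ok
Unsatisfied: (1,1), (1,2), (2,0), (2,1), (2,3), (2,4), (3,0), (3,2), (3,3), (3,4) — 10 in total.

10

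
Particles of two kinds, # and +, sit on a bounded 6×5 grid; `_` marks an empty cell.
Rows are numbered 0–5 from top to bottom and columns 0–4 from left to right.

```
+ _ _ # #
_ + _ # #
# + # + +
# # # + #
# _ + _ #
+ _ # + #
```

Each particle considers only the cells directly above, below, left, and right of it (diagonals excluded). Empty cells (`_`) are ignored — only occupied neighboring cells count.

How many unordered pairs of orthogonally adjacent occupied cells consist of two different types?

Scan each occupied cell's neighbors to the right and below so each pair is counted once.
From row 0: 0 unlike of 3 pairs (running 0/3).
From row 1: 2 unlike of 4 pairs (running 2/7).
From row 2: 5 unlike of 9 pairs (running 7/16).
From row 3: 3 unlike of 7 pairs (running 10/23).
From row 4: 2 unlike of 3 pairs (running 12/26).
From row 5: 2 unlike of 2 pairs (running 14/28).
Total adjacent occupied pairs: 28; unlike-type pairs: 14.

14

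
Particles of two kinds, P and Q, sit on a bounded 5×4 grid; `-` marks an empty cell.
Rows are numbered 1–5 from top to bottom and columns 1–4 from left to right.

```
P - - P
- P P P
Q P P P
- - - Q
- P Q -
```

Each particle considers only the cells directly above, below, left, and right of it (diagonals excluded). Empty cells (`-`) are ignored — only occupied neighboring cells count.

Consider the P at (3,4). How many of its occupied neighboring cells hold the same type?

2

Occupied neighbors of (3,4): (2,4)=P, (4,4)=Q, (3,3)=P.
Same type (P): 2 of 3.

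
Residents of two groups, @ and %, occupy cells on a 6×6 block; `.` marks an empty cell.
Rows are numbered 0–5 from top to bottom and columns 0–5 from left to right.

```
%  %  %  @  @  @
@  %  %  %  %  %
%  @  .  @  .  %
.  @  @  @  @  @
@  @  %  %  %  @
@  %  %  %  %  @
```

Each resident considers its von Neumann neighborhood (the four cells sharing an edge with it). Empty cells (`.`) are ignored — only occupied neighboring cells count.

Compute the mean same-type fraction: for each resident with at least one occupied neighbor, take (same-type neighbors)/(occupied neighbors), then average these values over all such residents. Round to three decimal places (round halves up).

Row 0: (0,0)% 1/2 · (0,1)% 3/3 · (0,2)% 2/3 · (0,3)@ 1/3 · (0,4)@ 2/3 · (0,5)@ 1/2
Row 1: (1,0)@ 0/3 · (1,1)% 2/4 · (1,2)% 3/3 · (1,3)% 2/4 · (1,4)% 2/3 · (1,5)% 2/3
Row 2: (2,0)% 0/2 · (2,1)@ 1/3 · (2,3)@ 1/2 · (2,5)% 1/2
Row 3: (3,1)@ 3/3 · (3,2)@ 2/3 · (3,3)@ 3/4 · (3,4)@ 2/3 · (3,5)@ 2/3
Row 4: (4,0)@ 2/2 · (4,1)@ 2/4 · (4,2)% 2/4 · (4,3)% 3/4 · (4,4)% 2/4 · (4,5)@ 2/3
Row 5: (5,0)@ 1/2 · (5,1)% 1/3 · (5,2)% 3/3 · (5,3)% 3/3 · (5,4)% 2/3 · (5,5)@ 1/2
Sum over 33 residents: 1/2 + 3/3 + 2/3 + 1/3 + 2/3 + 1/2 + 0/3 + 2/4 + 3/3 + 2/4 + 2/3 + 2/3 + 0/2 + 1/3 + 1/2 + 1/2 + 3/3 + 2/3 + 3/4 + 2/3 + 2/3 + 2/2 + 2/4 + 2/4 + 3/4 + 2/4 + 2/3 + 1/2 + 1/3 + 3/3 + 3/3 + 2/3 + 1/2 = 20; mean = 20 ÷ 33 = 20/33 = 0.606060… → 0.606.

0.606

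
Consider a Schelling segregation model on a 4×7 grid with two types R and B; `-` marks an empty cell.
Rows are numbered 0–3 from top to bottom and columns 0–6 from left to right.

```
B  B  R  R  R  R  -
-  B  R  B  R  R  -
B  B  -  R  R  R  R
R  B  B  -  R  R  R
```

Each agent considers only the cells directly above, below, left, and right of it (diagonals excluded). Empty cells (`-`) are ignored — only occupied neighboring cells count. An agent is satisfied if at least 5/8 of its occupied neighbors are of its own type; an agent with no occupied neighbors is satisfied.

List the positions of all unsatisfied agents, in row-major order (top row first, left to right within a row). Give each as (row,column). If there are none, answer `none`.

(1,2), (1,3), (2,0), (2,3), (3,0)

Row 0: (0,0)B 1/1 ok · (0,1)B 2/3 ok · (0,2)R 2/3 ok · (0,3)R 2/3 ok · (0,4)R 3/3 ok · (0,5)R 2/2 ok
Row 1: (1,1)B 2/3 ok · (1,2)R 1/3 unhappy · (1,3)B 0/4 unhappy · (1,4)R 3/4 ok · (1,5)R 3/3 ok
Row 2: (2,0)B 1/2 unhappy · (2,1)B 3/3 ok · (2,3)R 1/2 unhappy · (2,4)R 4/4 ok · (2,5)R 4/4 ok · (2,6)R 2/2 ok
Row 3: (3,0)R 0/2 unhappy · (3,1)B 2/3 ok · (3,2)B 1/1 ok · (3,4)R 2/2 ok · (3,5)R 3/3 ok · (3,6)R 2/2 ok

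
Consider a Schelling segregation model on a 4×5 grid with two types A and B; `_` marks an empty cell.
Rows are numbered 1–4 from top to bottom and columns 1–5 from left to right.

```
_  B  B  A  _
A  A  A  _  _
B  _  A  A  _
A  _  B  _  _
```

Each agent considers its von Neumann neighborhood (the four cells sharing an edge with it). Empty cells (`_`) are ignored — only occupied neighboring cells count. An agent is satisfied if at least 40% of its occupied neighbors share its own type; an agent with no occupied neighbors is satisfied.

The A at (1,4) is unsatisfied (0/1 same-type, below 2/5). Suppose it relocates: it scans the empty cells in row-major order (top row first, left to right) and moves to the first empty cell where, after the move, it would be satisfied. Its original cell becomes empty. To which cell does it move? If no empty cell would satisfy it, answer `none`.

(1,1)

Vacating (1,4). Empty cells in order:
  (1,1): 1/2 same-type → satisfied — stop here.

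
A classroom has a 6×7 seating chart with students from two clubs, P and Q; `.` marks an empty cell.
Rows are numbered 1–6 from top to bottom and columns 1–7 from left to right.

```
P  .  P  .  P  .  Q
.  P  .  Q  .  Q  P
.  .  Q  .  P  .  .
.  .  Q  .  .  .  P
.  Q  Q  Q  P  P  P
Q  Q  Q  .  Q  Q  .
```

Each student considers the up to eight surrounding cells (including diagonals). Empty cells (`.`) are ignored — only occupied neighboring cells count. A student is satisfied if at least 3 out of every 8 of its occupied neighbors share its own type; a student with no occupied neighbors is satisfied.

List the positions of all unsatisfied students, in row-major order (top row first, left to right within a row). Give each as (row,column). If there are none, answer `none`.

(1,1)P 1/1 ✓
(1,3)P 1/2 ✓
(1,5)P 0/2 ✗
(1,7)Q 1/2 ✓
(2,2)P 2/3 ✓
(2,4)Q 1/4 ✗
(2,6)Q 1/4 ✗
(2,7)P 0/2 ✗
(3,3)Q 2/3 ✓
(3,5)P 0/2 ✗
(4,3)Q 4/4 ✓
(4,7)P 2/2 ✓
(5,2)Q 5/5 ✓
(5,3)Q 5/5 ✓
(5,4)Q 4/5 ✓
(5,5)P 1/4 ✗
(5,6)P 3/5 ✓
(5,7)P 2/3 ✓
(6,1)Q 2/2 ✓
(6,2)Q 4/4 ✓
(6,3)Q 4/4 ✓
(6,5)Q 2/4 ✓
(6,6)Q 1/4 ✗

(1,5), (2,4), (2,6), (2,7), (3,5), (5,5), (6,6)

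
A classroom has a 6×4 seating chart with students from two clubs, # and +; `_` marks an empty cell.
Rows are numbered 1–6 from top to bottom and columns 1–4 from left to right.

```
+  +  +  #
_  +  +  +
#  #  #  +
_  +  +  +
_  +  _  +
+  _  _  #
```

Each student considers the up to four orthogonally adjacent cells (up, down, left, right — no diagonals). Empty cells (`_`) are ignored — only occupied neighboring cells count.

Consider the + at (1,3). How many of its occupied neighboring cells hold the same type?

Occupied neighbors of (1,3): (2,3)=+, (1,2)=+, (1,4)=#.
Same type (+): 2 of 3.

2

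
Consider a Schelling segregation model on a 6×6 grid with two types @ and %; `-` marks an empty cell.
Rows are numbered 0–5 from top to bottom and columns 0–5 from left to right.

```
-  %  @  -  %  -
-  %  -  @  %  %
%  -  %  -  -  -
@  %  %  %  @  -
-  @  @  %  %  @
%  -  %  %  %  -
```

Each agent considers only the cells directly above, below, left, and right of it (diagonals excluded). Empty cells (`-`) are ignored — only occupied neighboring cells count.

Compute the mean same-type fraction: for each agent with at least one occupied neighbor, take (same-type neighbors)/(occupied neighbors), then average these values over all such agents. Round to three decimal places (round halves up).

0.519

(0,1)% 1/2
(0,2)@ 0/1
(0,4)% 1/1
(1,1)% 1/1
(1,3)@ 0/1
(1,4)% 2/3
(1,5)% 1/1
(2,0)% 0/1
(2,2)% 1/1
(3,0)@ 0/2
(3,1)% 1/3
(3,2)% 3/4
(3,3)% 2/3
(3,4)@ 0/2
(4,1)@ 1/2
(4,2)@ 1/4
(4,3)% 3/4
(4,4)% 2/4
(4,5)@ 0/1
(5,0)% — no occupied neighbors
(5,2)% 1/2
(5,3)% 3/3
(5,4)% 2/2
Sum over 22 agents: 1/2 + 0/1 + 1/1 + 1/1 + 0/1 + 2/3 + 1/1 + 0/1 + 1/1 + 0/2 + 1/3 + 3/4 + 2/3 + 0/2 + 1/2 + 1/4 + 3/4 + 2/4 + 0/1 + 1/2 + 3/3 + 2/2 = 137/12; mean = 137/12 ÷ 22 = 137/264 = 0.518939… → 0.519.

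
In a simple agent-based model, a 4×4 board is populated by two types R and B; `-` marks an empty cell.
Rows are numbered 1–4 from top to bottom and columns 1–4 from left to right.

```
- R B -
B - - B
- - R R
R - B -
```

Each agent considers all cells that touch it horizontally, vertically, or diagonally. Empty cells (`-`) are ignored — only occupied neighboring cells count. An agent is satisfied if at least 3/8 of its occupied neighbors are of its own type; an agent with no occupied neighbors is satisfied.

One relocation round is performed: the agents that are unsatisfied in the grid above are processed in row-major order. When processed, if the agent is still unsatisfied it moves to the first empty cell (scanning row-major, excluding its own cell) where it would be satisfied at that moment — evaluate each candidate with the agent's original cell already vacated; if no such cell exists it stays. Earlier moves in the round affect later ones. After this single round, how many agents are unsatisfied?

0

Initially unsatisfied (in order): (1,2), (2,1), (2,4), (3,3), (3,4), (4,3).
  (1,2) → (2,3).
  (2,1): now satisfied by earlier moves; stays.
  (2,4) → (1,1).
  (3,3): now satisfied by earlier moves; stays.
  (3,4): now satisfied by earlier moves; stays.
  (4,3) → (1,2).
Resulting grid:
B B B -
B - R -
- - R R
R - - -
All satisfied now.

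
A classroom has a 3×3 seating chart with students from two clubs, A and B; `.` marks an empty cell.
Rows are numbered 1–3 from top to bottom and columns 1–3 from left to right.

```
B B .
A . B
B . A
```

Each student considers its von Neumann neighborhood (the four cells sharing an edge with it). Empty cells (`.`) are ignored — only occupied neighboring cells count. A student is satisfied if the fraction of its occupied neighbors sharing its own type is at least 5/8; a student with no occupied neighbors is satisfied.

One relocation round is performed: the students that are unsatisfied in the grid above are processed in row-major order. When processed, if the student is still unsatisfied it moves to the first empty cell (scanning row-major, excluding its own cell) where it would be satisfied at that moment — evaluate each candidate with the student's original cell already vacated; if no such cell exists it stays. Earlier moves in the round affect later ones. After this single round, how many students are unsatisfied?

1

Initially unsatisfied (in order): (1,1), (2,1), (2,3), (3,1), (3,3).
  (1,1) → (1,3).
  (2,1): no empty cell satisfies it; stays.
  (2,3): no empty cell satisfies it; stays.
  (3,1) → (2,2).
  (3,3) → (3,1).
Resulting grid:
. B B
A B B
A . .
Unsatisfied now: (2,1).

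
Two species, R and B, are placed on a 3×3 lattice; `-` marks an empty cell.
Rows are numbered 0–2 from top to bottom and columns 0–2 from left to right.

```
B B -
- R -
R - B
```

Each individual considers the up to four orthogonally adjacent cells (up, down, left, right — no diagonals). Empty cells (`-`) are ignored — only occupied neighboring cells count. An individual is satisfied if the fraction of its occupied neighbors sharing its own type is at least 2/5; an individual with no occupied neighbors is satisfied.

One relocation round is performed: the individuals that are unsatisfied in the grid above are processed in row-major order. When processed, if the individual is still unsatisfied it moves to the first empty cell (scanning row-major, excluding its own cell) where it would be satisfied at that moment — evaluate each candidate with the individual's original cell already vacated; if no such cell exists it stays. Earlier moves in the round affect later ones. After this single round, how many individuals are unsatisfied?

Initially unsatisfied (in order): (1,1).
  (1,1) → (1,0).
Resulting grid:
B B -
R - -
R - B
All satisfied now.

0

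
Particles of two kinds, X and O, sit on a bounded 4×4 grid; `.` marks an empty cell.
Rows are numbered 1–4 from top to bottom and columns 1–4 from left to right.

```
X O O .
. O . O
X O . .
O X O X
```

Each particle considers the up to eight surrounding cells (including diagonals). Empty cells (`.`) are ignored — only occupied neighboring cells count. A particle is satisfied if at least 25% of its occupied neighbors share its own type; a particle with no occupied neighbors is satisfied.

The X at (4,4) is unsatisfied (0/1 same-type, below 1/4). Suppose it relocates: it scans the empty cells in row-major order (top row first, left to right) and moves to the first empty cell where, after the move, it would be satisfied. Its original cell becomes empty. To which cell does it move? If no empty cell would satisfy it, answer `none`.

(2,1)

Vacating (4,4). Empty cells in order:
  (1,4): 0/2 same-type → still unsatisfied.
  (2,1): 2/5 same-type → satisfied — stop here.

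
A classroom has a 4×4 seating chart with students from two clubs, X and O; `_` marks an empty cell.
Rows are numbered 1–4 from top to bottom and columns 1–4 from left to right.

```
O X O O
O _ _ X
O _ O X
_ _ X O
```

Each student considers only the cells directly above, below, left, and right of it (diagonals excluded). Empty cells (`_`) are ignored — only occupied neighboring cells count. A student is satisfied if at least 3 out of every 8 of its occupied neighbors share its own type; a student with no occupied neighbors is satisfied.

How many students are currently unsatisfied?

5

Row 1: (1,1)O 1/2 satisfied · (1,2)X 0/2 not · (1,3)O 1/2 satisfied · (1,4)O 1/2 satisfied
Row 2: (2,1)O 2/2 satisfied · (2,4)X 1/2 satisfied
Row 3: (3,1)O 1/1 satisfied · (3,3)O 0/2 not · (3,4)X 1/3 not
Row 4: (4,3)X 0/2 not · (4,4)O 0/2 not
Unsatisfied: (1,2), (3,3), (3,4), (4,3), (4,4) — 5 in total.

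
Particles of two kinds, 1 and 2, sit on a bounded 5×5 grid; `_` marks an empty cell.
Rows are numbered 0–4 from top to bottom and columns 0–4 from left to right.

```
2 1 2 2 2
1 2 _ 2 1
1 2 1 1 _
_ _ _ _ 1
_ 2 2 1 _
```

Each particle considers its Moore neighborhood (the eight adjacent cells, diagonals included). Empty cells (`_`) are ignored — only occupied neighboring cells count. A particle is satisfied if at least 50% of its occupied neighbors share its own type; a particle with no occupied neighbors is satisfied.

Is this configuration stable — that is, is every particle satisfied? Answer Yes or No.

(0,0)2 1/3 ✗
(0,1)1 1/4 ✗
(0,2)2 3/4 ✓
(0,3)2 3/4 ✓
(0,4)2 2/3 ✓
(1,0)1 2/5 ✗
(1,1)2 3/7 ✗
(1,3)2 3/6 ✓
(1,4)1 1/4 ✗
(2,0)1 1/3 ✗
(2,1)2 1/4 ✗
(2,2)1 1/4 ✗
(2,3)1 3/4 ✓
(3,4)1 2/2 ✓
(4,1)2 1/1 ✓
(4,2)2 1/2 ✓
(4,3)1 1/2 ✓
For instance (0,0) has only 1/3 same-type neighbors, below 1/2.

No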